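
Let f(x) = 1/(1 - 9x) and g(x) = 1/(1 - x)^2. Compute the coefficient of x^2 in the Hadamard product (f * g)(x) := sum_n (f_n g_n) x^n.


f has coefficients f_k = 9^k. For g = 1/(1 - x)^2 the coefficient is g_k = C(k + 1, 1) = k + 1. The Hadamard coefficient is (f * g)_k = 9^k * (k + 1).
For k = 2: 9^2 * 3 = 81 * 3 = 243.

243


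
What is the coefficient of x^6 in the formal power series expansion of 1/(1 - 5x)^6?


The general identity 1/(1 - c x)^r = sum_{k>=0} c^k C(k + r - 1, r - 1) x^k follows by substituting y = c x into 1/(1 - y)^r = sum_{k>=0} C(k + r - 1, r - 1) y^k.
For c = 5, r = 6, k = 6:
5^6 * C(11, 5) = 15625 * 462 = 7218750.

7218750


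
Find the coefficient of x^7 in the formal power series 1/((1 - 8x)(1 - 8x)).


By partial fractions or Cauchy convolution:
The coefficient equals sum_{k=0}^{7} 8^k * 8^(7-k).
= 16777216

16777216


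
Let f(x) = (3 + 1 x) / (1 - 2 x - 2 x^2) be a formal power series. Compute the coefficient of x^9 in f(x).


Write f(x) = sum_{k>=0} a_k x^k. Multiplying both sides by 1 - 2 x - 2 x^2 gives
(1 - 2 x - 2 x^2) sum_{k>=0} a_k x^k = 3 + 1 x.
Matching coefficients:
 x^0: a_0 = 3
 x^1: a_1 - 2 a_0 = 1  =>  a_1 = 2*3 + 1 = 7
 x^k (k >= 2): a_k = 2 a_{k-1} + 2 a_{k-2}.
Iterating: a_2 = 20, a_3 = 54, a_4 = 148, a_5 = 404, a_6 = 1104, a_7 = 3016, a_8 = 8240, a_9 = 22512.
So the coefficient of x^9 is 22512.

22512


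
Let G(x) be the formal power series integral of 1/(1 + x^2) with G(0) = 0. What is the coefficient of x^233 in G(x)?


1/(1 + x^2) = sum_{j>=0} (-1)^j x^(2j). Integrating termwise with G(0) = 0:
G(x) = sum_{j>=0} (-1)^j x^(2j+1) / (2j+1) = arctan(x).
Only odd powers are nonzero. For x^233 write 233 = 2*116 + 1, giving
(-1)^116 / 233 = 1/233 = 1/233.

1/233


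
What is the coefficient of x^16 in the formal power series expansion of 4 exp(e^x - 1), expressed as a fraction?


exp(e^x - 1) is the exponential generating function for the Bell numbers Bell_k: exp(e^x - 1) = sum_{k>=0} Bell_k x^k / k!.
So the coefficient of x^16 in 4 exp(e^x - 1) is 4 Bell_16 / 16!.
Computing: Bell_16 = 10480142147 and 16! = 20922789888000, giving
4 * 10480142147/20922789888000 = 10480142147/5230697472000.

10480142147/5230697472000


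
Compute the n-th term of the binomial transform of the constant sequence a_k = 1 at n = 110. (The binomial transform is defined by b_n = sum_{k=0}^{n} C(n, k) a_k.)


With a_k = 1 for all k, b_n = sum_{k=0}^{n} C(n, k) = 2^n by the binomial theorem.
For n = 110: 2^110 = 1298074214633706907132624082305024.

1298074214633706907132624082305024


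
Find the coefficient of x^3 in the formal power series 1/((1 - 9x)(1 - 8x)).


By partial fractions or Cauchy convolution:
The coefficient equals sum_{k=0}^{3} 9^k * 8^(3-k).
= 2465

2465


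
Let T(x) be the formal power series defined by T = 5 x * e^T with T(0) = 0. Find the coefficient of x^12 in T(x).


Apply the Lagrange inversion formula: if T = 5 x * phi(T) with phi(t) = e^t, then
[x^n] T = 5^n * (1/n) [t^(n-1)] phi(t)^n = 5^n * (1/n) [t^(n-1)] e^(n t) = 5^n * (1/n) * n^(n-1) / (n-1)! = 5^n * n^(n-1) / n!.
When c = 1 this is the Cayley count of rooted labeled trees on n vertices, divided by n!.
For n = 12: 5^12 * 12^11 / 12! = 244140625 * 743008370688/479001600 = 29160000000000/77.

29160000000000/77


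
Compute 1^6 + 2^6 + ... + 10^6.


This power sum has a closed form given by Faulhaber's formula
sum_{k=1}^{m} k^p = (1 / (p + 1)) * sum_{j=0}^{p} C(p + 1, j) B_j m^(p + 1 - j),
but for small m direct computation is fastest:
1 + 64 + 729 + 4096 + 15625 + 46656 + 117649 + 262144 + 531441 + 1000000 = 1978405.

1978405


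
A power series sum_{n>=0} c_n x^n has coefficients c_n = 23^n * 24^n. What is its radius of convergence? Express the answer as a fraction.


By the root test (Cauchy-Hadamard), the radius is R = 1 / limsup_n |c_n|^(1/n).
Here |c_n|^(1/n) = (23^n * 24^n)^(1/n) = 23 * 24 = 552 for all n.
So R = 1/552 = 1/552.

1/552


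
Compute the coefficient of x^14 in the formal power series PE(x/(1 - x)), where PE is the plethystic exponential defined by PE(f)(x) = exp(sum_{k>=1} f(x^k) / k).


For f(x) = x/(1 - x) we have
sum_{k>=1} f(x^k) / k = sum_{k>=1} (1/k) * x^k / (1 - x^k) = sum_{k, m >= 1} x^(k m) / k,
which after exponentiating simplifies to
PE(x/(1 - x)) = prod_{k>=1} 1 / (1 - x^k).
This is the generating function for the partition function p(n), so the coefficient of x^14 is p(14).
Computing p(14) by dynamic programming over parts 1, 2, ..., 14: p(14) = 135.

135


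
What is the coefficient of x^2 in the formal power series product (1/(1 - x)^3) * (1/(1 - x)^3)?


Combine the factors: (1/(1 - x)^3) * (1/(1 - x)^3) = 1/(1 - x)^6.
Then use 1/(1 - x)^r = sum_{k>=0} C(k + r - 1, r - 1) x^k with r = 6 and k = 2:
C(7, 5) = 21.

21


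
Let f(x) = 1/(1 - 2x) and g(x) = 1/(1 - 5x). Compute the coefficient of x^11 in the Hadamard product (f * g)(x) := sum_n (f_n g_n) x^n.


f has coefficients f_k = 2^k and g has coefficients g_k = 5^k, so the Hadamard product has coefficient (f*g)_k = 2^k * 5^k = 10^k.
For k = 11: 10^11 = 100000000000.

100000000000


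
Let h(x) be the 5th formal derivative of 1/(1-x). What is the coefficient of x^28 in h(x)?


Differentiating 5 times: d^5/dx^5 [1/(1-x)] = 5!/(1-x)^6.
The expansion 1/(1-x)^6 = sum_{k>=0} C(k+5, 5) x^k, so the coefficient of x^n in 5!/(1-x)^6 is 5! * C(n+5, 5).
For n = 28: 120 * C(33, 5) = 120 * 237336 = 28480320

28480320


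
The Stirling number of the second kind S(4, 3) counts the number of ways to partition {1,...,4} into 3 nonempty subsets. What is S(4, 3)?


Using the explicit formula S(n,k) = (1/k!) sum_{j=0}^{k} (-1)^(k-j) C(k,j) j^n:
S(4, 3) = 6
Equivalently, S(n,k) is n! times the coefficient of x^n in the EGF (e^x - 1)^k / k!.

6


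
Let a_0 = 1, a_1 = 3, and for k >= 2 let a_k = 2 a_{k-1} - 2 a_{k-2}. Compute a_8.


Iterating the recurrence forward:
a_0 = 1
a_1 = 3
a_2 = 2*3 - 2*1 = 4
a_3 = 2*4 - 2*3 = 2
a_4 = 2*2 - 2*4 = -4
a_5 = 2*-4 - 2*2 = -12
a_6 = 2*-12 - 2*-4 = -16
a_7 = 2*-16 - 2*-12 = -8
a_8 = 2*-8 - 2*-16 = 16
So a_8 = 16.

16


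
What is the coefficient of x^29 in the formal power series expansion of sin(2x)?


The Maclaurin series is sin(t) = sum_{k>=0} (-1)^k t^(2k+1) / (2k+1)!, so substituting t = 2x, only odd powers of x are nonzero, with coefficient of x^(2k+1) equal to (-1)^k 2^(2k+1) / (2k+1)!.
Write 29 = 2*14 + 1, giving the coefficient (-1)^14 * 2^29 / 29! = 536870912/8841761993739701954543616000000 = 16/263505041412702261046875.

16/263505041412702261046875


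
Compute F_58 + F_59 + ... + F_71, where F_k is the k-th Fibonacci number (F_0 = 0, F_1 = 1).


Use the identity sum_{k=0}^{N} F_k = F_{N+2} - 1 (which follows from F_{k+2} - F_{k+1} = F_k). Then
sum_{k=58}^{71} F_k = (F_{73} - 1) - (F_{59} - 1) = F_{73} - F_{59}.
Computing: F_{73} = 806515533049393, F_{59} = 956722026041, so
Sum = 806515533049393 - 956722026041 = 805558811023352.

805558811023352


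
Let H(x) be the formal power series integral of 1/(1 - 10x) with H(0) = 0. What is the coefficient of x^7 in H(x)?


1/(1 - 10x) = sum_{k>=0} 10^k x^k. Integrating termwise with H(0) = 0:
H(x) = sum_{k>=0} 10^k x^(k+1) / (k+1) = sum_{m>=1} 10^(m-1) x^m / m.
For m = 7: 10^6/7 = 1000000/7 = 1000000/7.

1000000/7


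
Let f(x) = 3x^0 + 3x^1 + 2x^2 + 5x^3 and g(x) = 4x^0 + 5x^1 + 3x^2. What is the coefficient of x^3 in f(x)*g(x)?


Cauchy product at x^3:
3*3 + 2*5 + 5*4
= 39

39


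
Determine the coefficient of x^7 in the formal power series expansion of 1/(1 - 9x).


The geometric series identity gives 1/(1 - c x) = sum_{k>=0} c^k x^k, so the coefficient of x^k is c^k.
Here c = 9 and k = 7.
Computing: 9^7 = 4782969

4782969


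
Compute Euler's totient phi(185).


phi(n) counts integers in [1, n] coprime to n. Using the multiplicative formula phi(n) = n * prod_{p | n} (1 - 1/p):
185 = 5 * 37, so
phi(185) = 185 * (1 - 1/5) * (1 - 1/37) = 144.

144


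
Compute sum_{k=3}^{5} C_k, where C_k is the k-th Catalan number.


C_3 through C_5: 5, 14, 42
Sum = 5 + 14 + 42
= 61

61


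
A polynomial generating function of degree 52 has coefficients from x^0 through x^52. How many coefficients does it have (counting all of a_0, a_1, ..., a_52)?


A polynomial of degree 52 takes the form a_0 + a_1 x + ... + a_52 x^52.
The number of coefficients is 52 + 1 = 53.

53


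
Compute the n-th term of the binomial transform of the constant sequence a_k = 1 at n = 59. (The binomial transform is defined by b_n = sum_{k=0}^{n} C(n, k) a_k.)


With a_k = 1 for all k, b_n = sum_{k=0}^{n} C(n, k) = 2^n by the binomial theorem.
For n = 59: 2^59 = 576460752303423488.

576460752303423488


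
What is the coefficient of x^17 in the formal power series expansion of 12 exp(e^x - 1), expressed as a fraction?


exp(e^x - 1) is the exponential generating function for the Bell numbers Bell_k: exp(e^x - 1) = sum_{k>=0} Bell_k x^k / k!.
So the coefficient of x^17 in 12 exp(e^x - 1) is 12 Bell_17 / 17!.
Computing: Bell_17 = 82864869804 and 17! = 355687428096000, giving
12 * 82864869804/355687428096000 = 255755771/91483392000.

255755771/91483392000


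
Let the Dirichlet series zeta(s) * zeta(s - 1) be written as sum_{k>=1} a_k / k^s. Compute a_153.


Convolution gives a_k = sum_{d | k} d * 1 = sum_{d | k} d = sigma(k), the sum of positive divisors of k.
For k = 153, the divisors are 1, 3, 9, 17, 51, 153, so
sigma(153) = 1 + 3 + 9 + 17 + 51 + 153 = 234.

234


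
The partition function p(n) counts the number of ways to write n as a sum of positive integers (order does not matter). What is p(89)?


Using the generating function prod_{k>=1} 1/(1-x^k), we compute p(89).
By dynamic programming over parts 1 through 89:
p(89) = 49995925

49995925


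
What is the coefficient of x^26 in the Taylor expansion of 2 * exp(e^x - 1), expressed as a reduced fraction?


exp(e^x - 1) = sum_{k>=0} Bell_k x^k / k!, where Bell_k is the k-th Bell number.
So the coefficient of x^26 is 2 * Bell_26 / 26!.
Computing: Bell_26 = 49631246523618756274 and 26! = 403291461126605635584000000, giving
2 * 49631246523618756274/403291461126605635584000000 = 1459742544812316361/5930756781273612288000000.

1459742544812316361/5930756781273612288000000


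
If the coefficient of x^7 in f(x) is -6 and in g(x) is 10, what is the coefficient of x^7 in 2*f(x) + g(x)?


Scalar multiplication scales coefficients: 2 * -6 = -12.
Then add the g coefficient: -12 + 10
= -2

-2


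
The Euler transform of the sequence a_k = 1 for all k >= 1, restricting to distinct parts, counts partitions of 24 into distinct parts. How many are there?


Partitions of 24 into distinct parts can be computed via generating function.
Product (1+x)(1+x^2)(1+x^3)...
The coefficient of x^24 = 122

122


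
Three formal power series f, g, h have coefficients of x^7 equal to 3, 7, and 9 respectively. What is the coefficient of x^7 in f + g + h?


Series addition is componentwise:
3 + 7 + 9
= 19

19


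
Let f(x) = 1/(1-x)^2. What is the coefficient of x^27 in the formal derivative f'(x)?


Differentiate: d/dx [ 1/(1-x)^r ] = r / (1-x)^(r+1).
Here r = 2, so f'(x) = 2 / (1-x)^3.
The expansion of 1/(1-x)^(r+1) has coefficient of x^n equal to C(n+r, r).
So the coefficient of x^27 in f'(x) is
2 * C(29, 2) = 2 * 406 = 812

812


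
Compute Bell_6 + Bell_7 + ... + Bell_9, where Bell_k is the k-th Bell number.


Recall Bell_k counts set partitions of a k-set (with Bell_0 = 1 by convention).
Bell_6 through Bell_9: 203, 877, 4140, 21147
Sum = 203 + 877 + 4140 + 21147 = 26367.

26367


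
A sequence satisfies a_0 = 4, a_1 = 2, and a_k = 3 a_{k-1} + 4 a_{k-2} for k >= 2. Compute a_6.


The characteristic equation is t^2 - 3 t - 4 = 0, with roots r_1 = 4 and r_2 = -1 (so c_1 = r_1 + r_2, c_2 = -r_1 r_2 as required).
One can use the closed form a_n = A r_1^n + B r_2^n, but direct iteration is more reliable:
a_0 = 4, a_1 = 2, a_2 = 22, a_3 = 74, a_4 = 310, a_5 = 1226, a_6 = 4918.
So a_6 = 4918.

4918


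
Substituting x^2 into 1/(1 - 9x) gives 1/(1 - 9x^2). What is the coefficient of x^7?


Since 1/(1 - 9x^2) only has even powers of x,
the coefficient of x^7 (odd) is 0.

0


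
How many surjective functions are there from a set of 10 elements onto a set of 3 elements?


By inclusion-exclusion on which target elements are missed, the number of surjections from an n-set onto a k-set is
surj(n, k) = sum_{j=0}^{k} (-1)^j C(k, j) (k - j)^n.
Equivalently surj(n, k) = k! * S(n, k), where S(n, k) is the Stirling number of the second kind.
For n = 10, k = 3:
S(10, 3) = 9330, so
surj = 3! * 9330 = 6 * 9330 = 55980.

55980


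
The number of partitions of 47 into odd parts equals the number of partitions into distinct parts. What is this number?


Computing partitions of 47 into odd parts (1, 3, 5, ...):
Using the generating function prod_{k>=0} 1/(1-x^(2k+1)),
the count is 2590

2590


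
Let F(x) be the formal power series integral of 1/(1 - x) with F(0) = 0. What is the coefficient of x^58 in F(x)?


1/(1 - x) = sum_{k>=0} x^k. Integrating termwise and using F(0) = 0 gives
F(x) = sum_{k>=0} x^(k+1) / (k+1) = sum_{m>=1} x^m / m = -ln(1 - x).
So the coefficient of x^58 is 1/58 = 1/58.

1/58


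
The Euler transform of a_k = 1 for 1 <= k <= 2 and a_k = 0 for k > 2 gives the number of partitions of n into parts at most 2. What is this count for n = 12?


Partitions of 12 into parts at most 2:
Using generating function (1-x)^(-1)(1-x^2)^(-1),
the coefficient of x^12 = 7

7


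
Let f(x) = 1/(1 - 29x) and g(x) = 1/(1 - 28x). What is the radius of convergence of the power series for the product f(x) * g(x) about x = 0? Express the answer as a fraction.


The radius of 1/(1 - 29x) is 1/29 (nearest singularity at x = 1/29), and the radius of 1/(1 - 28x) is 1/28.
The product f(x)*g(x) = 1/((1 - 29x)(1 - 28x)) has singularities at both 1/29 and 1/28, so its radius of convergence is the distance to the nearest one:
min(1/29, 1/28) = 1/29.

1/29


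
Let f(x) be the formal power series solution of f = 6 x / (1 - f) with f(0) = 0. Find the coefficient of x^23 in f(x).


Apply Lagrange inversion: f = 6 x * phi(f) with phi(t) = 1/(1 - t), so
[x^n] f = 6^n * (1/n) [t^(n-1)] phi(t)^n = 6^n * (1/n) [t^(n-1)] (1 - t)^(-n) = 6^n * (1/n) C(2n - 2, n - 1) = 6^n * C_{n-1}.
For n = 23: C_22 = C(44, 22) / 23 = 2104098963720/23 = 91482563640.
With the 6^23 = 789730223053602816 factor, the coefficient is 789730223053602816 * 91482563640 = 72246545388932614746003210240.

72246545388932614746003210240


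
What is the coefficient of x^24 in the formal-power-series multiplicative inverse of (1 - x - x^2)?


Let the inverse be f(x) = sum_{k>=0} a_k x^k. From f(x) * (1 - x - x^2) = 1 and matching coefficients:
 x^0: a_0 = 1.
 x^1: a_1 - a_0 = 0, so a_1 = 1.
 x^k (k >= 2): a_k - a_{k-1} - a_{k-2} = 0, i.e. a_k = a_{k-1} + a_{k-2}.
This is the Fibonacci-type recurrence shifted so that a_0 = a_1 = 1.
Iterating: a_0=1, a_1=1, a_2=2, a_3=3, a_4=5, a_5=8, a_6=13, a_7=21, a_8=34, a_9=55, ...
a_24 = 75025.

75025


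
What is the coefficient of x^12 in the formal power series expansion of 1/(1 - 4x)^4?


The general identity 1/(1 - c x)^r = sum_{k>=0} c^k C(k + r - 1, r - 1) x^k follows by substituting y = c x into 1/(1 - y)^r = sum_{k>=0} C(k + r - 1, r - 1) y^k.
For c = 4, r = 4, k = 12:
4^12 * C(15, 3) = 16777216 * 455 = 7633633280.

7633633280


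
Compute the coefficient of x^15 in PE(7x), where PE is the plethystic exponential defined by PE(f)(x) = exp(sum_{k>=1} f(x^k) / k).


With f(x) = 7x, the exponent is sum_{k>=1} 7 x^k / k = 7 * (-ln(1 - x)). Exponentiating:
PE(7x) = exp(-7 ln(1 - x)) = 1/(1 - x)^7.
By the negative binomial expansion, [x^n] 1/(1 - x)^7 = C(n + 6, 6).
For n = 15: C(21, 6) = 54264.

54264


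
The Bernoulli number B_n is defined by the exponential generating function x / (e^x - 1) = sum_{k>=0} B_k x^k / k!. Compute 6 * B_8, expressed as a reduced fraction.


Bernoulli numbers can also be computed recursively via B_0 = 1 and sum_{j=0}^{m} C(m+1, j) B_j = 0 for m >= 1. Odd-index Bernoulli numbers vanish for k >= 3.
Computing B_8 = -1/30, so 6 * B_8 = 6 * -1/30 = -1/5.

-1/5


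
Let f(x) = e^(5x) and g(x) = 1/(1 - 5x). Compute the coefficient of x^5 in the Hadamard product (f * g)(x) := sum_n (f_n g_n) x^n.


Expanding: f_k = 5^k/k! (from e^(5x)) and g_k = 5^k (from 1/(1 - 5x)). So the Hadamard coefficient (f * g)_k = 5^k 5^k / k! = (25)^k / k!.
For k = 5: 25^5/5! = 9765625/120 = 1953125/24.

1953125/24


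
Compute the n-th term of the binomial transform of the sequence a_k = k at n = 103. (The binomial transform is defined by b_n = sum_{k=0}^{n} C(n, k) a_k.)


With a_k = k, b_n = sum_{k=0}^{n} C(n, k) k. Using k * C(n, k) = n * C(n-1, k-1) gives b_n = n * sum_{k>=1} C(n-1, k-1) = n * 2^(n-1).
For n = 103: 103 * 2^102 = 103 * 5070602400912917605986812821504 = 522272047294030513416641720614912.

522272047294030513416641720614912


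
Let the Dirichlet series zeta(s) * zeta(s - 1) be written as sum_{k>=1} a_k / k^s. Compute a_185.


Convolution gives a_k = sum_{d | k} d * 1 = sum_{d | k} d = sigma(k), the sum of positive divisors of k.
For k = 185, the divisors are 1, 5, 37, 185, so
sigma(185) = 1 + 5 + 37 + 185 = 228.

228


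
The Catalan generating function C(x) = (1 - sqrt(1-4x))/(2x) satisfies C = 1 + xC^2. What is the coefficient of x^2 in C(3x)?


Substituting x -> 3x scales the n-th coefficient by 3^n, so [x^2] C(3x) = 3^2 * C_2.
C_2 = C(2*2, 2)/(3) = 6/3 = 2.
So 3^2 * 2 = 9 * 2 = 18.

18


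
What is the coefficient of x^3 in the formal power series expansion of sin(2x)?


The Maclaurin series is sin(t) = sum_{k>=0} (-1)^k t^(2k+1) / (2k+1)!, so substituting t = 2x, only odd powers of x are nonzero, with coefficient of x^(2k+1) equal to (-1)^k 2^(2k+1) / (2k+1)!.
Write 3 = 2*1 + 1, giving the coefficient (-1)^1 * 2^3 / 3! = -8/6 = -4/3.

-4/3


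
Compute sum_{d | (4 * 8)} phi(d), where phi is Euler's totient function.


First, 4 * 8 = 32. One classical identity is sum_{d | n} phi(d) = n (each k in [1, n] has a unique gcd with n, and among the k's with gcd(k, n) = n/d there are phi(d) of them). So the sum equals 32. We also verify directly:
Divisors of 32: 1, 2, 4, 8, 16, 32.
phi values: 1, 1, 2, 4, 8, 16.
Sum = 32.

32


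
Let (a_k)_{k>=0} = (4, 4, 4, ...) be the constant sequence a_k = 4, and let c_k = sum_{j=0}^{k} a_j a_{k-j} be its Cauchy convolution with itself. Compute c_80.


Since a_j = 4 for all j >= 0, the convolution sum becomes
c_k = sum_{j=0}^{k} 4 * 4 = 16 * (k + 1).
Equivalently, the generating function of (a_k) is 4/(1 - x) and its square is 16/(1 - x)^2 = sum_{k>=0} 16(k + 1) x^k.
For k = 80: 16 * 81 = 1296.

1296


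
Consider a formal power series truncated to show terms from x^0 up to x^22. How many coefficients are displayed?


From x^0 to x^22 inclusive, the count is 22 - 0 + 1 = 23.

23


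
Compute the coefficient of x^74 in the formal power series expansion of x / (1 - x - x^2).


Let f(x) = sum_{k>=0} a_k x^k. Multiplying f(x) * (1 - x - x^2) = x and matching coefficients gives a_0 = 0, a_1 = 1, and a_k = a_{k-1} + a_{k-2} for k >= 2. These are the Fibonacci numbers F_k.
Iterating from F_0 = 0, F_1 = 1:
F_0=0, F_1=1, F_2=1, F_3=2, F_4=3, F_5=5, F_6=8, F_7=13, F_8=21, F_9=34, ...
F_74 = 1304969544928657.

1304969544928657


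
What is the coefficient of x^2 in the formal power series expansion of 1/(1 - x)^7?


The negative binomial / multiset identity is
1/(1 - x)^r = sum_{k>=0} C(k + r - 1, r - 1) x^k.
Here r = 7 and k = 2, so the coefficient is
C(2 + 6, 6) = C(8, 6)
= 28

28


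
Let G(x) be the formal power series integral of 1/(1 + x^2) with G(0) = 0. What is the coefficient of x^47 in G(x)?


1/(1 + x^2) = sum_{j>=0} (-1)^j x^(2j). Integrating termwise with G(0) = 0:
G(x) = sum_{j>=0} (-1)^j x^(2j+1) / (2j+1) = arctan(x).
Only odd powers are nonzero. For x^47 write 47 = 2*23 + 1, giving
(-1)^23 / 47 = -1/47 = -1/47.

-1/47


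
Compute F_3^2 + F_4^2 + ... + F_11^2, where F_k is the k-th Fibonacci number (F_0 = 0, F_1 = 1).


There is a standard identity sum_{k=0}^{N} F_k^2 = F_N * F_{N+1} (proved inductively from the telescoping relation F_k^2 = F_k F_{k+1} - F_{k-1} F_k). Then
sum_{k=3}^{11} F_k^2 = F_11 F_12 - F_2 F_3.
Computing: F_11 = 89, F_12 = 144, F_2 = 1, F_3 = 2.
Sum = 89 * 144 - 1 * 2 = 12814.

12814


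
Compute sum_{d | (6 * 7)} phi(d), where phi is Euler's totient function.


First, 6 * 7 = 42. One classical identity is sum_{d | n} phi(d) = n (each k in [1, n] has a unique gcd with n, and among the k's with gcd(k, n) = n/d there are phi(d) of them). So the sum equals 42. We also verify directly:
Divisors of 42: 1, 2, 3, 6, 7, 14, 21, 42.
phi values: 1, 1, 2, 2, 6, 6, 12, 12.
Sum = 42.

42


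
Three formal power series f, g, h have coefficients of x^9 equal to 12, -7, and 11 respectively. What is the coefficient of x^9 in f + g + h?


Series addition is componentwise:
12 + -7 + 11
= 16

16


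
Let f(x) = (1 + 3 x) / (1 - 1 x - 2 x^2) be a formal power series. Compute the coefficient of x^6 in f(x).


Write f(x) = sum_{k>=0} a_k x^k. Multiplying both sides by 1 - 1 x - 2 x^2 gives
(1 - 1 x - 2 x^2) sum_{k>=0} a_k x^k = 1 + 3 x.
Matching coefficients:
 x^0: a_0 = 1
 x^1: a_1 - 1 a_0 = 3  =>  a_1 = 1*1 + 3 = 4
 x^k (k >= 2): a_k = 1 a_{k-1} + 2 a_{k-2}.
Iterating: a_2 = 6, a_3 = 14, a_4 = 26, a_5 = 54, a_6 = 106.
So the coefficient of x^6 is 106.

106


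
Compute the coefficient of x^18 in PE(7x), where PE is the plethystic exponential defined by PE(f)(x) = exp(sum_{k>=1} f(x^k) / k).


With f(x) = 7x, the exponent is sum_{k>=1} 7 x^k / k = 7 * (-ln(1 - x)). Exponentiating:
PE(7x) = exp(-7 ln(1 - x)) = 1/(1 - x)^7.
By the negative binomial expansion, [x^n] 1/(1 - x)^7 = C(n + 6, 6).
For n = 18: C(24, 6) = 134596.

134596


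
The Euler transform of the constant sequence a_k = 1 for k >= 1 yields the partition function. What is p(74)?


The Euler transform converts the sequence a_k = 1 into the number of integer partitions.
Using the recurrence or dynamic programming:
p(74) = 7089500

7089500


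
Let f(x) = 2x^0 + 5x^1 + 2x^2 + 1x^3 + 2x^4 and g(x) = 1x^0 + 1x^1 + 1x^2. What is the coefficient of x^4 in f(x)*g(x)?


Cauchy product at x^4:
2*1 + 1*1 + 2*1
= 5

5


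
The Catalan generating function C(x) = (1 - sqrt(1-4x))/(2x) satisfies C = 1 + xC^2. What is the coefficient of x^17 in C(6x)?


Substituting x -> 6x scales the n-th coefficient by 6^n, so [x^17] C(6x) = 6^17 * C_17.
C_17 = C(2*17, 17)/(18) = 2333606220/18 = 129644790.
So 6^17 * 129644790 = 16926659444736 * 129644790 = 2194453209114315325440.

2194453209114315325440


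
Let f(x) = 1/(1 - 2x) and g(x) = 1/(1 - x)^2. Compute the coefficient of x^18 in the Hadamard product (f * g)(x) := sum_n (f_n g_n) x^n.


f has coefficients f_k = 2^k. For g = 1/(1 - x)^2 the coefficient is g_k = C(k + 1, 1) = k + 1. The Hadamard coefficient is (f * g)_k = 2^k * (k + 1).
For k = 18: 2^18 * 19 = 262144 * 19 = 4980736.

4980736


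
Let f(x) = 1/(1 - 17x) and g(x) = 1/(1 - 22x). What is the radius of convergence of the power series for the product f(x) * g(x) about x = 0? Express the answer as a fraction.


The radius of 1/(1 - 17x) is 1/17 (nearest singularity at x = 1/17), and the radius of 1/(1 - 22x) is 1/22.
The product f(x)*g(x) = 1/((1 - 17x)(1 - 22x)) has singularities at both 1/17 and 1/22, so its radius of convergence is the distance to the nearest one:
min(1/17, 1/22) = 1/22.

1/22


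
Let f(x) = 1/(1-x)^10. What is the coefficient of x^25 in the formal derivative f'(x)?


Differentiate: d/dx [ 1/(1-x)^r ] = r / (1-x)^(r+1).
Here r = 10, so f'(x) = 10 / (1-x)^11.
The expansion of 1/(1-x)^(r+1) has coefficient of x^n equal to C(n+r, r).
So the coefficient of x^25 in f'(x) is
10 * C(35, 10) = 10 * 183579396 = 1835793960

1835793960


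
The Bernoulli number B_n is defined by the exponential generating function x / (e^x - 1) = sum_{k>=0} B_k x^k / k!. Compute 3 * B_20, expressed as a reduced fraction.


Bernoulli numbers can also be computed recursively via B_0 = 1 and sum_{j=0}^{m} C(m+1, j) B_j = 0 for m >= 1. Odd-index Bernoulli numbers vanish for k >= 3.
Computing B_20 = -174611/330, so 3 * B_20 = 3 * -174611/330 = -174611/110.

-174611/110


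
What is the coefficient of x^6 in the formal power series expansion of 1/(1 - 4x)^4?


The general identity 1/(1 - c x)^r = sum_{k>=0} c^k C(k + r - 1, r - 1) x^k follows by substituting y = c x into 1/(1 - y)^r = sum_{k>=0} C(k + r - 1, r - 1) y^k.
For c = 4, r = 4, k = 6:
4^6 * C(9, 3) = 4096 * 84 = 344064.

344064


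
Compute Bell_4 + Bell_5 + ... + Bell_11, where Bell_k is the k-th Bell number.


Recall Bell_k counts set partitions of a k-set (with Bell_0 = 1 by convention).
Bell_4 through Bell_11: 15, 52, 203, 877, 4140, 21147, 115975, 678570
Sum = 15 + 52 + 203 + 877 + 4140 + 21147 + 115975 + 678570 = 820979.

820979


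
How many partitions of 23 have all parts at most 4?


Using the generating function (1-x)^(-1)(1-x^2)^(-1)...(1-x^4)^(-1),
the coefficient of x^23 counts these restricted partitions.
Result = 150

150


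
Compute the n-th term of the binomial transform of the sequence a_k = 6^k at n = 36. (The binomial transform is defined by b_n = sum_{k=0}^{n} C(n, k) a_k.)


With a_k = 6^k, b_n = sum_{k=0}^{n} C(n, k) 6^k = (1 + 6)^n by the binomial theorem.
For n = 36: (1 + 6)^36 = 7^36 = 2651730845859653471779023381601.

2651730845859653471779023381601


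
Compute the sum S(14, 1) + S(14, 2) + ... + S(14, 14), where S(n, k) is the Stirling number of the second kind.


By definition, S(n, k) counts partitions of an n-set into exactly k nonempty blocks.
Computing row n = 14 for k = 1..14:
S(14, k): 1, 8191, 788970, 10391745, 40075035, 63436373, 49329280, 20912320, 5135130, 752752, 66066, 3367, 91, 1
Sum = 190899322. (This equals Bell_14 since the sum runs over all k.)

190899322


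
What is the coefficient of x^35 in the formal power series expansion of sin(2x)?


The Maclaurin series is sin(t) = sum_{k>=0} (-1)^k t^(2k+1) / (2k+1)!, so substituting t = 2x, only odd powers of x are nonzero, with coefficient of x^(2k+1) equal to (-1)^k 2^(2k+1) / (2k+1)!.
Write 35 = 2*17 + 1, giving the coefficient (-1)^17 * 2^35 / 35! = -34359738368/10333147966386144929666651337523200000000 = -8/2405873491984360136479756640625.

-8/2405873491984360136479756640625


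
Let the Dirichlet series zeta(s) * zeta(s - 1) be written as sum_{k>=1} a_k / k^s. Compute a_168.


Convolution gives a_k = sum_{d | k} d * 1 = sum_{d | k} d = sigma(k), the sum of positive divisors of k.
For k = 168, the divisors are 1, 2, 3, 4, 6, 7, 8, 12, 14, 21, 24, 28, 42, 56, 84, 168, so
sigma(168) = 1 + 2 + 3 + 4 + 6 + 7 + 8 + 12 + 14 + 21 + 24 + 28 + 42 + 56 + 84 + 168 = 480.

480


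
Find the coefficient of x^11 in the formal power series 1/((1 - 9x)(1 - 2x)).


By partial fractions or Cauchy convolution:
The coefficient equals sum_{k=0}^{11} 9^k * 2^(11-k).
= 40347076055

40347076055


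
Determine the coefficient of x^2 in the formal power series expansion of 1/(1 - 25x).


The geometric series identity gives 1/(1 - c x) = sum_{k>=0} c^k x^k, so the coefficient of x^k is c^k.
Here c = 25 and k = 2.
Computing: 25^2 = 625

625


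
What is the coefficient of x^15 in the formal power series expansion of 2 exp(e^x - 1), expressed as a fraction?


exp(e^x - 1) is the exponential generating function for the Bell numbers Bell_k: exp(e^x - 1) = sum_{k>=0} Bell_k x^k / k!.
So the coefficient of x^15 in 2 exp(e^x - 1) is 2 Bell_15 / 15!.
Computing: Bell_15 = 1382958545 and 15! = 1307674368000, giving
2 * 1382958545/1307674368000 = 276591709/130767436800.

276591709/130767436800


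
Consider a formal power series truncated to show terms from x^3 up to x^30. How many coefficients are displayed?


From x^3 to x^30 inclusive, the count is 30 - 3 + 1 = 28.

28


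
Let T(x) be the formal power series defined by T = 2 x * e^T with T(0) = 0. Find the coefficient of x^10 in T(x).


Apply the Lagrange inversion formula: if T = 2 x * phi(T) with phi(t) = e^t, then
[x^n] T = 2^n * (1/n) [t^(n-1)] phi(t)^n = 2^n * (1/n) [t^(n-1)] e^(n t) = 2^n * (1/n) * n^(n-1) / (n-1)! = 2^n * n^(n-1) / n!.
When c = 1 this is the Cayley count of rooted labeled trees on n vertices, divided by n!.
For n = 10: 2^10 * 10^9 / 10! = 1024 * 1000000000/3628800 = 160000000/567.

160000000/567


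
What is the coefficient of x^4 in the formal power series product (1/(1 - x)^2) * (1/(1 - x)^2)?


Combine the factors: (1/(1 - x)^2) * (1/(1 - x)^2) = 1/(1 - x)^4.
Then use 1/(1 - x)^r = sum_{k>=0} C(k + r - 1, r - 1) x^k with r = 4 and k = 4:
C(7, 3) = 35.

35


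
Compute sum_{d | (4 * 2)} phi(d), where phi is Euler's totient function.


First, 4 * 2 = 8. One classical identity is sum_{d | n} phi(d) = n (each k in [1, n] has a unique gcd with n, and among the k's with gcd(k, n) = n/d there are phi(d) of them). So the sum equals 8. We also verify directly:
Divisors of 8: 1, 2, 4, 8.
phi values: 1, 1, 2, 4.
Sum = 8.

8


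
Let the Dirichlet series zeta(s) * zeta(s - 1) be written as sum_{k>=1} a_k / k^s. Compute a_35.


Convolution gives a_k = sum_{d | k} d * 1 = sum_{d | k} d = sigma(k), the sum of positive divisors of k.
For k = 35, the divisors are 1, 5, 7, 35, so
sigma(35) = 1 + 5 + 7 + 35 = 48.

48


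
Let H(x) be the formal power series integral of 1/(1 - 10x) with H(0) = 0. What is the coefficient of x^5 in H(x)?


1/(1 - 10x) = sum_{k>=0} 10^k x^k. Integrating termwise with H(0) = 0:
H(x) = sum_{k>=0} 10^k x^(k+1) / (k+1) = sum_{m>=1} 10^(m-1) x^m / m.
For m = 5: 10^4/5 = 10000/5 = 2000.

2000


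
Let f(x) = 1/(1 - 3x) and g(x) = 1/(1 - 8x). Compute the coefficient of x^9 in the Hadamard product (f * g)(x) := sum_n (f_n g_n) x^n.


f has coefficients f_k = 3^k and g has coefficients g_k = 8^k, so the Hadamard product has coefficient (f*g)_k = 3^k * 8^k = 24^k.
For k = 9: 24^9 = 2641807540224.

2641807540224


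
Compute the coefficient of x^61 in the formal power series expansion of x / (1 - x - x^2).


Let f(x) = sum_{k>=0} a_k x^k. Multiplying f(x) * (1 - x - x^2) = x and matching coefficients gives a_0 = 0, a_1 = 1, and a_k = a_{k-1} + a_{k-2} for k >= 2. These are the Fibonacci numbers F_k.
Iterating from F_0 = 0, F_1 = 1:
F_0=0, F_1=1, F_2=1, F_3=2, F_4=3, F_5=5, F_6=8, F_7=13, F_8=21, F_9=34, ...
F_61 = 2504730781961.

2504730781961


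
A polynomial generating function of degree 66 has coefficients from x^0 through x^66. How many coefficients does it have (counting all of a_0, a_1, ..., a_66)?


A polynomial of degree 66 takes the form a_0 + a_1 x + ... + a_66 x^66.
The number of coefficients is 66 + 1 = 67.

67


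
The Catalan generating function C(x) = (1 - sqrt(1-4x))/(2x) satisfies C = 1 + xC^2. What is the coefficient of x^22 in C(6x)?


Substituting x -> 6x scales the n-th coefficient by 6^n, so [x^22] C(6x) = 6^22 * C_22.
C_22 = C(2*22, 22)/(23) = 2104098963720/23 = 91482563640.
So 6^22 * 91482563640 = 131621703842267136 * 91482563640 = 12041090898155435791000535040.

12041090898155435791000535040


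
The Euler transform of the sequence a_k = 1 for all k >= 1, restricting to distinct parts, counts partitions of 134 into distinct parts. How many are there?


Partitions of 134 into distinct parts can be computed via generating function.
Product (1+x)(1+x^2)(1+x^3)...
The coefficient of x^134 = 6240974

6240974


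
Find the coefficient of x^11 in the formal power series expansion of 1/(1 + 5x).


Write 1/(1 + c x) = 1/(1 - (-c) x) and apply the geometric-series identity
1/(1 - y) = sum_{k>=0} y^k to get 1/(1 + c x) = sum_{k>=0} (-c)^k x^k.
So the coefficient of x^k is (-c)^k = (-1)^k * c^k.
Here c = 5 and k = 11:
(-5)^11 = -1 * 48828125 = -48828125

-48828125


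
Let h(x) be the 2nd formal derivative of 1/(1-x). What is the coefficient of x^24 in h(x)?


Differentiating 2 times: d^2/dx^2 [1/(1-x)] = 2!/(1-x)^3.
The expansion 1/(1-x)^3 = sum_{k>=0} C(k+2, 2) x^k, so the coefficient of x^n in 2!/(1-x)^3 is 2! * C(n+2, 2).
For n = 24: 2 * C(26, 2) = 2 * 325 = 650

650


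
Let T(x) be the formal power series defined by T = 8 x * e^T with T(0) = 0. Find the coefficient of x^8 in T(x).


Apply the Lagrange inversion formula: if T = 8 x * phi(T) with phi(t) = e^t, then
[x^n] T = 8^n * (1/n) [t^(n-1)] phi(t)^n = 8^n * (1/n) [t^(n-1)] e^(n t) = 8^n * (1/n) * n^(n-1) / (n-1)! = 8^n * n^(n-1) / n!.
When c = 1 this is the Cayley count of rooted labeled trees on n vertices, divided by n!.
For n = 8: 8^8 * 8^7 / 8! = 16777216 * 2097152/40320 = 274877906944/315.

274877906944/315


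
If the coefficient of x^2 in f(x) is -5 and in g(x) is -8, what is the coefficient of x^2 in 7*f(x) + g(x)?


Scalar multiplication scales coefficients: 7 * -5 = -35.
Then add the g coefficient: -35 + -8
= -43

-43


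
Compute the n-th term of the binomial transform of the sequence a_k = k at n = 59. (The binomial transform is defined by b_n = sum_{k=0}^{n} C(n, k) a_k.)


With a_k = k, b_n = sum_{k=0}^{n} C(n, k) k. Using k * C(n, k) = n * C(n-1, k-1) gives b_n = n * sum_{k>=1} C(n-1, k-1) = n * 2^(n-1).
For n = 59: 59 * 2^58 = 59 * 288230376151711744 = 17005592192950992896.

17005592192950992896


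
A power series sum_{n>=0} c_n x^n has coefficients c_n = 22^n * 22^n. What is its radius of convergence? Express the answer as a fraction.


By the root test (Cauchy-Hadamard), the radius is R = 1 / limsup_n |c_n|^(1/n).
Here |c_n|^(1/n) = (22^n * 22^n)^(1/n) = 22 * 22 = 484 for all n.
So R = 1/484 = 1/484.

1/484


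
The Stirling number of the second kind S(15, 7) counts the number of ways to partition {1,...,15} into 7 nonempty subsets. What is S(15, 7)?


Using the explicit formula S(n,k) = (1/k!) sum_{j=0}^{k} (-1)^(k-j) C(k,j) j^n:
S(15, 7) = 408741333
Equivalently, S(n,k) is n! times the coefficient of x^n in the EGF (e^x - 1)^k / k!.

408741333


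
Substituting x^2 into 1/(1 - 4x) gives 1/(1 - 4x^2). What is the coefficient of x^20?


The coefficient of x^(2m) in 1/(1 - 4x^2) is 4^m.
With n = 20 = 2*10, the coefficient is 4^10 = 1048576.

1048576


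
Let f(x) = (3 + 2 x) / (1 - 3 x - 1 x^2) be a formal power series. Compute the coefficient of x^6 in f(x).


Write f(x) = sum_{k>=0} a_k x^k. Multiplying both sides by 1 - 3 x - 1 x^2 gives
(1 - 3 x - 1 x^2) sum_{k>=0} a_k x^k = 3 + 2 x.
Matching coefficients:
 x^0: a_0 = 3
 x^1: a_1 - 3 a_0 = 2  =>  a_1 = 3*3 + 2 = 11
 x^k (k >= 2): a_k = 3 a_{k-1} + 1 a_{k-2}.
Iterating: a_2 = 36, a_3 = 119, a_4 = 393, a_5 = 1298, a_6 = 4287.
So the coefficient of x^6 is 4287.

4287


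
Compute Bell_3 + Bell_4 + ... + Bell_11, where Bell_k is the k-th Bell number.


Recall Bell_k counts set partitions of a k-set (with Bell_0 = 1 by convention).
Bell_3 through Bell_11: 5, 15, 52, 203, 877, 4140, 21147, 115975, 678570
Sum = 5 + 15 + 52 + 203 + 877 + 4140 + 21147 + 115975 + 678570 = 820984.

820984


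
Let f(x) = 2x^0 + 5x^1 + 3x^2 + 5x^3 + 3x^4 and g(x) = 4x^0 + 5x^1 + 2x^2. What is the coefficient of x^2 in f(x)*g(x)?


Cauchy product at x^2:
2*2 + 5*5 + 3*4
= 41

41


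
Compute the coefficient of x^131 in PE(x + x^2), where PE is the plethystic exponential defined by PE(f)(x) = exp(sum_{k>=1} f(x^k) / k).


With f(x) = x + x^2, the exponent is sum_{k>=1} (x^k + x^(2k)) / k = -ln(1 - x) - ln(1 - x^2). Exponentiating:
PE(x + x^2) = 1 / ((1 - x)(1 - x^2)).
This is the generating function for partitions of n into parts of size 1 or 2. The number of 2's can be any j in 0..65, and the rest are 1's, so
[x^131] = floor(131/2) + 1 = 66.

66


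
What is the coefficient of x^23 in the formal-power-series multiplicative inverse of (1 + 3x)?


The inverse is 1/(1 + 3x). Apply the geometric identity 1/(1 - y) = sum_{k>=0} y^k with y = -3x:
1/(1 + 3x) = sum_{k>=0} (-3)^k x^k.
So the coefficient of x^23 is (-3)^23 = -94143178827.

-94143178827


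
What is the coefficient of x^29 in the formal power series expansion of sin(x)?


The Maclaurin series is sin(t) = sum_{k>=0} (-1)^k t^(2k+1) / (2k+1)!, so substituting t = x, only odd powers of x are nonzero, with coefficient of x^(2k+1) equal to (-1)^k / (2k+1)!.
Write 29 = 2*14 + 1, giving the coefficient (-1)^14 / 29! = 1/8841761993739701954543616000000 = 1/8841761993739701954543616000000.

1/8841761993739701954543616000000


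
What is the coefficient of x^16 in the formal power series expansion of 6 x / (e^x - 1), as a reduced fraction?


The exponential generating function for Bernoulli numbers is
x / (e^x - 1) = sum_{k>=0} B_k x^k / k!.
So the coefficient of x^16 in 6 x / (e^x - 1) is 6 B_16 / 16!.
Computing: B_16 = -3617/510, 16! = 20922789888000, giving
6 * -3617/510 / 20922789888000 = -3617/1778437140480000.

-3617/1778437140480000


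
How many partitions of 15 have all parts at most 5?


Using the generating function (1-x)^(-1)(1-x^2)^(-1)...(1-x^5)^(-1),
the coefficient of x^15 counts these restricted partitions.
Result = 84

84


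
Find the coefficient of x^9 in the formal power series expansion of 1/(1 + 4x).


Write 1/(1 + c x) = 1/(1 - (-c) x) and apply the geometric-series identity
1/(1 - y) = sum_{k>=0} y^k to get 1/(1 + c x) = sum_{k>=0} (-c)^k x^k.
So the coefficient of x^k is (-c)^k = (-1)^k * c^k.
Here c = 4 and k = 9:
(-4)^9 = -1 * 262144 = -262144

-262144


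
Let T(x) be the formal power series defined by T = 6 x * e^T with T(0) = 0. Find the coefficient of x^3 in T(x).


Apply the Lagrange inversion formula: if T = 6 x * phi(T) with phi(t) = e^t, then
[x^n] T = 6^n * (1/n) [t^(n-1)] phi(t)^n = 6^n * (1/n) [t^(n-1)] e^(n t) = 6^n * (1/n) * n^(n-1) / (n-1)! = 6^n * n^(n-1) / n!.
When c = 1 this is the Cayley count of rooted labeled trees on n vertices, divided by n!.
For n = 3: 6^3 * 3^2 / 3! = 216 * 9/6 = 324.

324


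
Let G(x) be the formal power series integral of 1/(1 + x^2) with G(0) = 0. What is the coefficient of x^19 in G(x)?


1/(1 + x^2) = sum_{j>=0} (-1)^j x^(2j). Integrating termwise with G(0) = 0:
G(x) = sum_{j>=0} (-1)^j x^(2j+1) / (2j+1) = arctan(x).
Only odd powers are nonzero. For x^19 write 19 = 2*9 + 1, giving
(-1)^9 / 19 = -1/19 = -1/19.

-1/19


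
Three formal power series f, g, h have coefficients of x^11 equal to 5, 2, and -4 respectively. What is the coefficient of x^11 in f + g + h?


Series addition is componentwise:
5 + 2 + -4
= 3

3


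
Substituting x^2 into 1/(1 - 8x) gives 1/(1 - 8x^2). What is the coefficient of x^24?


The coefficient of x^(2m) in 1/(1 - 8x^2) is 8^m.
With n = 24 = 2*12, the coefficient is 8^12 = 68719476736.

68719476736


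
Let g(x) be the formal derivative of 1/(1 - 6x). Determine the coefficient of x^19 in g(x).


Differentiate termwise: d/dx sum_{k>=0} 6^k x^k = sum_{k>=1} k 6^k x^(k-1) = sum_{j>=0} (j+1) 6^(j+1) x^j.
Equivalently, d/dx [1/(1 - 6x)] = 6/(1 - 6x)^2.
For j = 19: 20 * 6^20 = 20 * 3656158440062976 = 73123168801259520.

73123168801259520


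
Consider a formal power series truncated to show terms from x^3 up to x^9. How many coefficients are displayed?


From x^3 to x^9 inclusive, the count is 9 - 3 + 1 = 7.

7


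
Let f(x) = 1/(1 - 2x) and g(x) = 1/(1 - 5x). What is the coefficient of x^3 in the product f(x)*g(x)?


The coefficient of x^n in f*g is the Cauchy product: sum_{k=0}^{n} a^k * b^(n-k).
With a=2, b=5, n=3:
sum_{k=0}^{3} 2^k * 5^(3-k)
= 203

203


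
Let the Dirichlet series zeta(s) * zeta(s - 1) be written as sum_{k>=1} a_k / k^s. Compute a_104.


Convolution gives a_k = sum_{d | k} d * 1 = sum_{d | k} d = sigma(k), the sum of positive divisors of k.
For k = 104, the divisors are 1, 2, 4, 8, 13, 26, 52, 104, so
sigma(104) = 1 + 2 + 4 + 8 + 13 + 26 + 52 + 104 = 210.

210


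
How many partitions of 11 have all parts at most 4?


Using the generating function (1-x)^(-1)(1-x^2)^(-1)...(1-x^4)^(-1),
the coefficient of x^11 counts these restricted partitions.
Result = 27

27
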